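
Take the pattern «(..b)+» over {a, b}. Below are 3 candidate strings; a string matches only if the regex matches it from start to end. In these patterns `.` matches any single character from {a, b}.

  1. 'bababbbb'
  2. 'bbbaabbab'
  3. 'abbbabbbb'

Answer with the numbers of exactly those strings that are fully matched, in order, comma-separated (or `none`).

2, 3

1 → no match
2 → match
3 → match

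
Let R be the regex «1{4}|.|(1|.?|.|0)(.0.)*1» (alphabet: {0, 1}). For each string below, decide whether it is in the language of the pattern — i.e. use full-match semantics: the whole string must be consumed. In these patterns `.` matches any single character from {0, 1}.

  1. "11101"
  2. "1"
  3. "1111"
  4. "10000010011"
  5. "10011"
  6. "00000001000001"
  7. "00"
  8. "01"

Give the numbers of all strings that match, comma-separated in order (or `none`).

2, 3, 4, 5, 6, 8

1. "11101" → no match
2. "1" → match
3. "1111" → match
4. "10000010011" → match
5. "10011" → match
6 → match
7. "00" → no match
8. "01" → match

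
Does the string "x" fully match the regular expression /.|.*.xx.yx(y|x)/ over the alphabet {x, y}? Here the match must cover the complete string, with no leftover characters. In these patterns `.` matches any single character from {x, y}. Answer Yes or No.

Yes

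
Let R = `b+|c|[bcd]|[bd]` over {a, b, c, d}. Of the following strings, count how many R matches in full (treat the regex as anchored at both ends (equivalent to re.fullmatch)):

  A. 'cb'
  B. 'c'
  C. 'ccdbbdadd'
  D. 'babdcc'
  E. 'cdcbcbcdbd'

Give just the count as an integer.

1

A. 'cb' → no match
B. 'c' → match
C. 'ccdbbdadd' → no match
D. 'babdcc' → no match
E. 'cdcbcbcdbd' → no match
Total matched: 1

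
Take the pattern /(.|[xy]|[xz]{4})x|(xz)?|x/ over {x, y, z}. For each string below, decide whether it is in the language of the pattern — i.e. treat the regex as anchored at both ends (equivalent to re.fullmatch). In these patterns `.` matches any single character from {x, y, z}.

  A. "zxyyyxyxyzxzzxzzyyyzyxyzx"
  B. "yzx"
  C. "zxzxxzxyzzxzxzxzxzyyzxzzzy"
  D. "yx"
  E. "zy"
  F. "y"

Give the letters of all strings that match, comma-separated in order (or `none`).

D

A → no match
B → no match
C → no match
D → match
E → no match
F → no match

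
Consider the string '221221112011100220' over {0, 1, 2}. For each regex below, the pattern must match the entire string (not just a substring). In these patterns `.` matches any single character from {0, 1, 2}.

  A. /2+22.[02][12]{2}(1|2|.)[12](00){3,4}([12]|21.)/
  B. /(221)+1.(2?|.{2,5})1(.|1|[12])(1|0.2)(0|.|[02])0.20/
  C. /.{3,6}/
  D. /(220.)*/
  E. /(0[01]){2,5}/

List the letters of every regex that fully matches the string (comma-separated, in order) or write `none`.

A → no match
B → match
C → no match
D → no match
E → no match — must start with '0'

B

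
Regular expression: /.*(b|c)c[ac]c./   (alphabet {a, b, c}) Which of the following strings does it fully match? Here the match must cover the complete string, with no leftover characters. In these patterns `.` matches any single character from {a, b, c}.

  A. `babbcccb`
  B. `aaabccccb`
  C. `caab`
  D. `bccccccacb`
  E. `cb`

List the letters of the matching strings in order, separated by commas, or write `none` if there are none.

A, B, D

A. `babbcccb` → match
B. `aaabccccb` → match
C. `caab` → no match
D. `bccccccacb` → match
E. `cb` → no match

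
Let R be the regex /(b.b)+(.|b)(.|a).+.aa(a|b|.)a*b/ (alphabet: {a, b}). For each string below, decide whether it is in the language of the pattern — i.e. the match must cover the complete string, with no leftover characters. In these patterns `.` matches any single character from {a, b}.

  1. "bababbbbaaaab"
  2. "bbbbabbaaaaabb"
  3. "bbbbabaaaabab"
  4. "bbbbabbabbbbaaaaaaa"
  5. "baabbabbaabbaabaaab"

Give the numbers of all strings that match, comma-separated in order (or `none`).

1 → match
2 → match
3 → match
4 → no match — must end with "b"
5 → no match

1, 2, 3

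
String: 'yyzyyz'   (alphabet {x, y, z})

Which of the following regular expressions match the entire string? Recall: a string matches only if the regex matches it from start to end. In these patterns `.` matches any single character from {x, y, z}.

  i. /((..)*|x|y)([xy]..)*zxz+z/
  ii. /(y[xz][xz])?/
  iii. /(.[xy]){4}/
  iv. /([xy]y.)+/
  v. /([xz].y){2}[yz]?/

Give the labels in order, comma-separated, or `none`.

i → no match — must end with 'zz'
ii → no match
iii → no match
iv → match
v → no match

iv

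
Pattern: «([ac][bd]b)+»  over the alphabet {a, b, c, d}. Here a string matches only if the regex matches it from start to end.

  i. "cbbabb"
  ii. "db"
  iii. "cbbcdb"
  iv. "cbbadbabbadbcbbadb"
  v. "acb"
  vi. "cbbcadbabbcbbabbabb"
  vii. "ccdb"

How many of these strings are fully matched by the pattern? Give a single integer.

3

i → match
ii → no match
iii → match
iv → match
v → no match
vi → no match
vii → no match
Total matched: 3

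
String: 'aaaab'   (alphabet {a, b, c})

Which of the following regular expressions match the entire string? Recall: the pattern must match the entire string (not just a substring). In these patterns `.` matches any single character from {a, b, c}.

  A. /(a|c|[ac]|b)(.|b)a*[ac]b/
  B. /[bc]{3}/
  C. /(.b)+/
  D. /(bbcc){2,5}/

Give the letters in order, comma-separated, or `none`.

A → match
B → no match
C → no match
D → no match — must start with 'bbcc'

A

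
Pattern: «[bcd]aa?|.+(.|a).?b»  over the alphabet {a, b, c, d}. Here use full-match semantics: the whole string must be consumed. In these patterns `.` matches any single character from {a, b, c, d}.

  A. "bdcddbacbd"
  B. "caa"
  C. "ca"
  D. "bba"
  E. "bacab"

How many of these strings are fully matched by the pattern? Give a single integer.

A → no match
B → match
C → match
D → no match
E → match
Total matched: 3

3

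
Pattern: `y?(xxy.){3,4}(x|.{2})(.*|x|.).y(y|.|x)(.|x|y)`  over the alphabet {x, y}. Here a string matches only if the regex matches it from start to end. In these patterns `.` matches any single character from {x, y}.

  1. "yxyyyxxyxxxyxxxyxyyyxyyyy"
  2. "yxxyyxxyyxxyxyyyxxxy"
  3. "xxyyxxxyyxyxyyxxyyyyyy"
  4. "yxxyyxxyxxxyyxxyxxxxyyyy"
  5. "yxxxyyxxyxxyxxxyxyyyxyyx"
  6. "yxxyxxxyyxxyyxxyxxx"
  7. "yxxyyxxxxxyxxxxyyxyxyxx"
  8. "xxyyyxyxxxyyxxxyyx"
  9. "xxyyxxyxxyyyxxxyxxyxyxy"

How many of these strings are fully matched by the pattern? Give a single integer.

1 → no match
2 → no match
3 → no match
4 → match
5 → no match
6 → no match
7 → no match
8 → no match
9 → no match
Total matched: 1

1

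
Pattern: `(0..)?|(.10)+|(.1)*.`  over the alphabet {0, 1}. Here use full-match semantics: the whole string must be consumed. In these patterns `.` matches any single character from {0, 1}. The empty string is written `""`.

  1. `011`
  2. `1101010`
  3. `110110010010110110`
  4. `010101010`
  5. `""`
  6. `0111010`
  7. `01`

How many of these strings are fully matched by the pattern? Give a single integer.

1 → match
2 → match
3 → match
4 → match
5 → match
6 → match
7 → no match
Total matched: 6

6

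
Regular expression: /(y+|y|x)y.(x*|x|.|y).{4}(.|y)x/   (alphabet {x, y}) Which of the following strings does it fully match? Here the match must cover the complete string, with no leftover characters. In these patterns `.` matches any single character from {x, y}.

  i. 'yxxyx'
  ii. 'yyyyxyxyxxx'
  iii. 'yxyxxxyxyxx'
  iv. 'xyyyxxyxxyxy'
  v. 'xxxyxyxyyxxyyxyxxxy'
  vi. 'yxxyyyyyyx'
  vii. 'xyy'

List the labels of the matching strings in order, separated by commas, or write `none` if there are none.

i. 'yxxyx' → no match
ii. 'yyyyxyxyxxx' → match
iii. 'yxyxxxyxyxx' → no match
iv. 'xyyyxxyxxyxy' → no match — must end with 'x'
v → no match — must end with 'x'
vi. 'yxxyyyyyyx' → no match
vii. 'xyy' → no match — must end with 'x'

ii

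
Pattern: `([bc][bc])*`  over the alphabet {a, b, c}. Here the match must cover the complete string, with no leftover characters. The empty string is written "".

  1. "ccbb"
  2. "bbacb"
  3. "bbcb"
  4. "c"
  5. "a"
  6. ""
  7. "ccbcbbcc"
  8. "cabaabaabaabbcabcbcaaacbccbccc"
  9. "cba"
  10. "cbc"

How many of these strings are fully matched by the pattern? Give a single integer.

4

1 → match
2 → no match
3 → match
4 → no match
5 → no match
6 → match
7 → match
8 → no match
9 → no match
10 → no match
Total matched: 4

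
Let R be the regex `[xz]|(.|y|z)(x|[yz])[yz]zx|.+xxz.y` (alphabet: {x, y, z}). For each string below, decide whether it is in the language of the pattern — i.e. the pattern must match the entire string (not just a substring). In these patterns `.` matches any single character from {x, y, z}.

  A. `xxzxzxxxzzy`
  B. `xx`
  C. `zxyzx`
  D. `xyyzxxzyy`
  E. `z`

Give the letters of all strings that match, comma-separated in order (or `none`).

A, C, D, E

A → match
B → no match
C → match
D → match
E → match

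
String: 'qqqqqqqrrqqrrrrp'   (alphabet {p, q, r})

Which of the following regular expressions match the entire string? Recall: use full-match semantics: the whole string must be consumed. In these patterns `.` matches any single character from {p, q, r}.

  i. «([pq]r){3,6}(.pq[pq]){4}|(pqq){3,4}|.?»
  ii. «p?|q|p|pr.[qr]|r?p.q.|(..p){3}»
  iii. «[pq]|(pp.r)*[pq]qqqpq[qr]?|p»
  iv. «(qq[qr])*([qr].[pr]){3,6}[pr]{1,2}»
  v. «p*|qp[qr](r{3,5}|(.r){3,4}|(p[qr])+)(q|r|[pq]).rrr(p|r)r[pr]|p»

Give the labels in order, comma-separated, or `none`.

iv

i → no match
ii → no match
iii → no match
iv → match
v → no match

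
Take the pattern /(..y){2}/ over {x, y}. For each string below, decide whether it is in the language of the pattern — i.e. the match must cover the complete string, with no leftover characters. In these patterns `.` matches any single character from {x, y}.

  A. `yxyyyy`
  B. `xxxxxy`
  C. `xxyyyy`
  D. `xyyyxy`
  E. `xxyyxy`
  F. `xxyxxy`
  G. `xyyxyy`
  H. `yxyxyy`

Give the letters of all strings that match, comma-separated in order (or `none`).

A, C, D, E, F, G, H

A. `yxyyyy` → match
B. `xxxxxy` → no match
C. `xxyyyy` → match
D. `xyyyxy` → match
E. `xxyyxy` → match
F. `xxyxxy` → match
G. `xyyxyy` → match
H. `yxyxyy` → match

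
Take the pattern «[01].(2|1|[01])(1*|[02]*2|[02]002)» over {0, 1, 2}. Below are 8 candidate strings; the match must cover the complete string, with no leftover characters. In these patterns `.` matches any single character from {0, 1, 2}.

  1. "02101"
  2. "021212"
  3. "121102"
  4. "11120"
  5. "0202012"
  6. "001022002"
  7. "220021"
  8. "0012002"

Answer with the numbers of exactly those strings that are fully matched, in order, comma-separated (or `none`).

6, 8

1 → no match
2 → no match
3 → no match
4 → no match
5 → no match
6 → match
7 → no match
8 → match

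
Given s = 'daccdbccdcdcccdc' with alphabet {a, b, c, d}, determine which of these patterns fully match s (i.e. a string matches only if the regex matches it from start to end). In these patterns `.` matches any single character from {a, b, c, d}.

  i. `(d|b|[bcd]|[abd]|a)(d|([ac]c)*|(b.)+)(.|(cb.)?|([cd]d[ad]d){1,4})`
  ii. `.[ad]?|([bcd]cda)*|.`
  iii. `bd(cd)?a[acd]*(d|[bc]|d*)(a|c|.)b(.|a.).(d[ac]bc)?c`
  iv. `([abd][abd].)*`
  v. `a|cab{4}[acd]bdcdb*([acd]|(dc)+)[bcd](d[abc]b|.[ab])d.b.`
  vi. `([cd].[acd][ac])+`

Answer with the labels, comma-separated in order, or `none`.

i → no match
ii → no match
iii → no match — must start with 'bd'
iv → no match
v → no match
vi → match

vi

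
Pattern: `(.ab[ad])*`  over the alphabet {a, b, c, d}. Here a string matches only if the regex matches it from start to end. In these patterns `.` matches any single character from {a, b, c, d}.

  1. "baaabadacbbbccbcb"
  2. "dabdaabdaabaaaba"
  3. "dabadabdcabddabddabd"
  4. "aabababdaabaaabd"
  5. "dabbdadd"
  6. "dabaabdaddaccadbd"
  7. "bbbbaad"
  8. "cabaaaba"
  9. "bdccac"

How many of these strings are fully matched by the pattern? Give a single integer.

4

1 → no match
2 → match
3 → match
4 → match
5 → no match
6 → no match
7 → no match
8 → match
9 → no match
Total matched: 4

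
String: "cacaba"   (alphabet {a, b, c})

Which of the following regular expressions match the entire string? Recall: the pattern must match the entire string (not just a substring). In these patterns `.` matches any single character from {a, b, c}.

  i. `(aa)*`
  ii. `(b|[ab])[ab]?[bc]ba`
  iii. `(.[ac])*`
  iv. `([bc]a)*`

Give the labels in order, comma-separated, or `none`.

i → no match
ii → no match
iii → match
iv → match

iii, iv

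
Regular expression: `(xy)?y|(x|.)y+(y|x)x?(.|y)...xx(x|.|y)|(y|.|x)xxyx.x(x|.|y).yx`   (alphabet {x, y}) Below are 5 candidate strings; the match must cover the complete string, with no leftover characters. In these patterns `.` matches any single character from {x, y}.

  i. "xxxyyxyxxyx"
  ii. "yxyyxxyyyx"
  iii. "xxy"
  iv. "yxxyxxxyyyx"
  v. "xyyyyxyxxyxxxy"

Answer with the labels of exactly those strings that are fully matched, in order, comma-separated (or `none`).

iv

i → no match
ii → no match
iii → no match
iv → match
v → no match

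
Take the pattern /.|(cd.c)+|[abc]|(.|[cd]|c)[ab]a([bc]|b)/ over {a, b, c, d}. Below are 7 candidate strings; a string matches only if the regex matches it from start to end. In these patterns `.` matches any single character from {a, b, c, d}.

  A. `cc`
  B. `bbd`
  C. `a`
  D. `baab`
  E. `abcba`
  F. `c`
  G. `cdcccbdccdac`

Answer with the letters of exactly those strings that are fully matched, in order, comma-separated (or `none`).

C, D, F

A → no match
B → no match
C → match
D → match
E → no match
F → match
G → no match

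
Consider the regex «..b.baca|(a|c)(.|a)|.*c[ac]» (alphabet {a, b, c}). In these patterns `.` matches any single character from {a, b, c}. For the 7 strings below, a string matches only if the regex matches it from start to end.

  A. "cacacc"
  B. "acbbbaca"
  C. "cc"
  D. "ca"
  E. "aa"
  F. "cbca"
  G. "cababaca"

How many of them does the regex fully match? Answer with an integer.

A → match
B → match
C → match
D → match
E → match
F → match
G → match
Total matched: 7

7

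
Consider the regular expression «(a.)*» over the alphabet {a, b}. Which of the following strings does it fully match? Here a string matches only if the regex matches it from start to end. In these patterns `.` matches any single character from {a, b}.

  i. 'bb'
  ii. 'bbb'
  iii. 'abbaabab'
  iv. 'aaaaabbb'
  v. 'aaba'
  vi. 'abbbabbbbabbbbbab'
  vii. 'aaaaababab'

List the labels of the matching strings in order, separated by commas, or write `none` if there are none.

i → no match
ii → no match
iii → no match
iv → no match
v → no match
vi → no match
vii → match

vii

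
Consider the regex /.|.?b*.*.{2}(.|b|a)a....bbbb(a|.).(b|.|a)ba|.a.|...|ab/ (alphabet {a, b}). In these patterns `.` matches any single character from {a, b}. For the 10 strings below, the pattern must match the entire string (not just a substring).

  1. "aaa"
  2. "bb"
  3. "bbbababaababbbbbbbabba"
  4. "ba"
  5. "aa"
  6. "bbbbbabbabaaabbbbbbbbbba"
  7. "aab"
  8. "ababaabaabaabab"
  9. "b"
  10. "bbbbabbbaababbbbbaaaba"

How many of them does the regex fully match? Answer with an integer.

6

1 → match
2 → no match
3 → match
4 → no match
5 → no match
6 → match
7 → match
8 → no match
9 → match
10 → match
Total matched: 6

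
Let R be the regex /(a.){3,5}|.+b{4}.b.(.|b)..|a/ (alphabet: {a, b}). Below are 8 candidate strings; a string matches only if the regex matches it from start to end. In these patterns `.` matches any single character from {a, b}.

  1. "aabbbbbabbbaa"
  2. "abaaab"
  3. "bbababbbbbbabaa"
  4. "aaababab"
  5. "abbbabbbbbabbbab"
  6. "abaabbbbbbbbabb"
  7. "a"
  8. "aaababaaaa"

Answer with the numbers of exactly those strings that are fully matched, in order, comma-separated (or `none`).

1, 2, 3, 4, 5, 6, 7, 8

1 → match
2 → match
3 → match
4 → match
5 → match
6 → match
7 → match
8 → match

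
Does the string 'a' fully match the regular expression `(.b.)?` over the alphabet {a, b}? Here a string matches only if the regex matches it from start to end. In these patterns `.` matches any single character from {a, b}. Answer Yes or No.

No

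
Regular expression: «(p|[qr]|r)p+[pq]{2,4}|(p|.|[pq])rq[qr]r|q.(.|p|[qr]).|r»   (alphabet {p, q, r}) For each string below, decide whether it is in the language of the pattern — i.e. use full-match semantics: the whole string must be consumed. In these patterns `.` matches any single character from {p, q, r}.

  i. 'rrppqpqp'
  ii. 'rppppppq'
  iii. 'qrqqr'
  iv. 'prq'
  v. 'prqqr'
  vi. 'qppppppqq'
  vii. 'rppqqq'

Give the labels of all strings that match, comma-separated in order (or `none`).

i. 'rrppqpqp' → no match
ii. 'rppppppq' → match
iii. 'qrqqr' → match
iv. 'prq' → no match
v. 'prqqr' → match
vi. 'qppppppqq' → match
vii. 'rppqqq' → match

ii, iii, v, vi, vii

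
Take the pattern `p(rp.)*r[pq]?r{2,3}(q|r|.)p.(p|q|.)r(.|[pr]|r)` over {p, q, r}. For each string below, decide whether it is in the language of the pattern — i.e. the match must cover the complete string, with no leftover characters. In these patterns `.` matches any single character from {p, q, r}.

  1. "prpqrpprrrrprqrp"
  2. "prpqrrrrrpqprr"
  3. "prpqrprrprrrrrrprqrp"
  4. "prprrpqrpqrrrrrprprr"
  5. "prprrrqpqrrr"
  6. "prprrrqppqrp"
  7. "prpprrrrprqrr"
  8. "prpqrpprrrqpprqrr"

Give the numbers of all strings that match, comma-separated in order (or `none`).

1, 2, 3, 4, 5, 6, 7

1 → match
2 → match
3 → match
4 → match
5 → match
6 → match
7 → match
8 → no match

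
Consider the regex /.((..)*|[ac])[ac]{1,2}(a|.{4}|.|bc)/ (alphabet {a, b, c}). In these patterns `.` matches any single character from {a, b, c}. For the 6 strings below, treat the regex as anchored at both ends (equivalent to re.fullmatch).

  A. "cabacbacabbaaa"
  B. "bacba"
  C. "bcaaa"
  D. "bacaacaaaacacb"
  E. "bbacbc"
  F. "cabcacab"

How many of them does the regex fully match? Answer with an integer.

5

A → match
B. "bacba" → no match
C. "bcaaa" → match
D → match
E. "bbacbc" → match
F. "cabcacab" → match
Total matched: 5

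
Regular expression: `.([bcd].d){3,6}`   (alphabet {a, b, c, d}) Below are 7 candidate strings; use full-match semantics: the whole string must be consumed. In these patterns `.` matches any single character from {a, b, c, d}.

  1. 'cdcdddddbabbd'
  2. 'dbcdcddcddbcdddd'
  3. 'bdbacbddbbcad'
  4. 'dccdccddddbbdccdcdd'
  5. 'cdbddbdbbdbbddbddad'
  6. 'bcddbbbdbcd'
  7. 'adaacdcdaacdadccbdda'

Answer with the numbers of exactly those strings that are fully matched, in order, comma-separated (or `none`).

1 → no match
2 → match
3 → no match
4 → match
5 → match
6 → no match
7 → no match — must end with 'd'

2, 4, 5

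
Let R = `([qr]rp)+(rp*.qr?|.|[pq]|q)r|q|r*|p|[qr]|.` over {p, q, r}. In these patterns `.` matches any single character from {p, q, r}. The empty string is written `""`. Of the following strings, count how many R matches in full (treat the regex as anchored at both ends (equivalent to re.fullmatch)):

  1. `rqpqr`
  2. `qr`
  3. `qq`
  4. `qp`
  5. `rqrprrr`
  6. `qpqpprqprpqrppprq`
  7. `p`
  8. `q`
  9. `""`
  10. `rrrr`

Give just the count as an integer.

4

1 → no match
2 → no match
3 → no match
4 → no match
5 → no match
6 → no match
7 → match
8 → match
9 → match
10 → match
Total matched: 4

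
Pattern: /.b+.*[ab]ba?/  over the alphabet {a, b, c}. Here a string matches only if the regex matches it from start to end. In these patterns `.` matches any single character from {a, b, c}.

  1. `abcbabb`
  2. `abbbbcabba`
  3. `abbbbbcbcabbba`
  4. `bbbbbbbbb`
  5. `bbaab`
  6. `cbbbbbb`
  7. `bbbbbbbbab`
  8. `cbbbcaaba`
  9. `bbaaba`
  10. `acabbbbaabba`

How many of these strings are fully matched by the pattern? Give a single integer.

9

1. `abcbabb` → match
2. `abbbbcabba` → match
3 → match
4. `bbbbbbbbb` → match
5. `bbaab` → match
6. `cbbbbbb` → match
7. `bbbbbbbbab` → match
8. `cbbbcaaba` → match
9. `bbaaba` → match
10. `acabbbbaabba` → no match
Total matched: 9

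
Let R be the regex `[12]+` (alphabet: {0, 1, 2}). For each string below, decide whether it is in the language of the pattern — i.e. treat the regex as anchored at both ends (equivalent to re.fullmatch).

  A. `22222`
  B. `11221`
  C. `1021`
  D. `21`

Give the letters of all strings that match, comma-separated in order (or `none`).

A, B, D

A → match
B → match
C → no match
D → match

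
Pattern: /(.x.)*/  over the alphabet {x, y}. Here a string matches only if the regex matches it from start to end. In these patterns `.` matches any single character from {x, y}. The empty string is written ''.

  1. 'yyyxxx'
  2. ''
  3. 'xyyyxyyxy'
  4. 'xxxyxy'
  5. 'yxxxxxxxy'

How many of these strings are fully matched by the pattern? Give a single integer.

3

1 → no match
2 → match
3 → no match
4 → match
5 → match
Total matched: 3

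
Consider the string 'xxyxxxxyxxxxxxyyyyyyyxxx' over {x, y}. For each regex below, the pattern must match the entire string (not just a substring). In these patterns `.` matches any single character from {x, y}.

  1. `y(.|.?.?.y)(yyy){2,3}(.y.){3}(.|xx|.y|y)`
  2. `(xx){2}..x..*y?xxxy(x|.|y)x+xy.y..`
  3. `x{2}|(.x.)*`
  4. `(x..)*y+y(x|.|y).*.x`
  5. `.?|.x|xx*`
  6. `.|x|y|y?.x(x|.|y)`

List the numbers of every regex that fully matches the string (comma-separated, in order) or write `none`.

4

1 → no match — must start with 'y'
2 → no match
3 → no match
4 → match
5 → no match
6 → no match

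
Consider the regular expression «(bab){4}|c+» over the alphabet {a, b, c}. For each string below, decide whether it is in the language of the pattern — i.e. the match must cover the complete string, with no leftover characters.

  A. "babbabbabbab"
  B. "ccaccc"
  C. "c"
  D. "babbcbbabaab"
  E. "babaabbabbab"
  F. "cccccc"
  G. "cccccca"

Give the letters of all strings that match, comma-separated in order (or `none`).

A. "babbabbabbab" → match
B. "ccaccc" → no match
C. "c" → match
D. "babbcbbabaab" → no match
E. "babaabbabbab" → no match
F. "cccccc" → match
G. "cccccca" → no match

A, C, F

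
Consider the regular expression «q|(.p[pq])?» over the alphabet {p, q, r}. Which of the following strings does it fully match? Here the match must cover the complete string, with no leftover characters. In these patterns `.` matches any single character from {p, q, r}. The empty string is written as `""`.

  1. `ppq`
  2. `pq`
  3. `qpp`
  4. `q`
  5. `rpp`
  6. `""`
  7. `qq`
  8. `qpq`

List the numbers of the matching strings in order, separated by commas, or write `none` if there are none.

1 → match
2 → no match
3 → match
4 → match
5 → match
6 → match
7 → no match
8 → match

1, 3, 4, 5, 6, 8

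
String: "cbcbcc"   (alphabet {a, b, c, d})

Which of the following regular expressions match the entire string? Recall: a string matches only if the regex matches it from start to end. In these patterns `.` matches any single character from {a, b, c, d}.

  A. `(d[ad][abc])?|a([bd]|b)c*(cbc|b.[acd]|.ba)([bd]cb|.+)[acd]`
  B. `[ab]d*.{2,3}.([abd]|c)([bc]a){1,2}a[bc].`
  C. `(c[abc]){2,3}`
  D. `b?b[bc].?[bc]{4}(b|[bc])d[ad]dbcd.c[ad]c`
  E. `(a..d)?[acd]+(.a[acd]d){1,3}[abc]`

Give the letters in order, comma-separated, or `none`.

A → no match
B → no match
C → match
D → no match
E → no match

C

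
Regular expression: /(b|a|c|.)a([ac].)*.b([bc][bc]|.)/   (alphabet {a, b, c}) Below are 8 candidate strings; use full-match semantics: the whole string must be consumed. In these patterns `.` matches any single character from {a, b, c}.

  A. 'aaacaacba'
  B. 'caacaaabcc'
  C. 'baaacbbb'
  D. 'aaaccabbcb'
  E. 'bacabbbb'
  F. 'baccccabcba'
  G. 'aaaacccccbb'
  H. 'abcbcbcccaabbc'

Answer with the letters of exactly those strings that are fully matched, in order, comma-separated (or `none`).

A → match
B → match
C → match
D → match
E → match
F → match
G → match
H → no match

A, B, C, D, E, F, G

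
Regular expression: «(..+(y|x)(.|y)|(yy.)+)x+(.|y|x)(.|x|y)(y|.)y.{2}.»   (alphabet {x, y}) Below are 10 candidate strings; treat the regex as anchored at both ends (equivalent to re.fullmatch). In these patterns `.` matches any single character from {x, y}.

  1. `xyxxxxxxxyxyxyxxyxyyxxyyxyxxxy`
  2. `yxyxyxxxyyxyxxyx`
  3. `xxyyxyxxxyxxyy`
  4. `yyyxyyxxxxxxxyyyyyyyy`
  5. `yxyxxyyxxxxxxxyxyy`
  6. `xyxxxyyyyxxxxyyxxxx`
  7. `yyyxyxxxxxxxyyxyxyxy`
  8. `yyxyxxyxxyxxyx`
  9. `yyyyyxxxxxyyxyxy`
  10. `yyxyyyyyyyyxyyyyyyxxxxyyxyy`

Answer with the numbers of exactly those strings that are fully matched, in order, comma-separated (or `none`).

1 → no match
2 → no match
3 → no match
4 → no match
5 → match
6 → no match
7 → no match
8 → no match
9 → no match
10 → match

5, 10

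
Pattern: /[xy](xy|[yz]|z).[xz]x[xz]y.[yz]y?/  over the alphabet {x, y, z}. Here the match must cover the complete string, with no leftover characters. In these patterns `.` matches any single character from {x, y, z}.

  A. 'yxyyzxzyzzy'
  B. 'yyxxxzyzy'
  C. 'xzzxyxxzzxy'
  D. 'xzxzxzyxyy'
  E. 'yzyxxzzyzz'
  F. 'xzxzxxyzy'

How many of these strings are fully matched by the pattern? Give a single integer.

A → match
B → match
C → no match
D → match
E → no match
F → match
Total matched: 4

4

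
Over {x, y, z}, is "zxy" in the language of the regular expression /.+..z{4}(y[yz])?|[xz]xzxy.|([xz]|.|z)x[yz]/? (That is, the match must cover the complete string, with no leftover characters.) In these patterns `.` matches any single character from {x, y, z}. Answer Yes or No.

Yes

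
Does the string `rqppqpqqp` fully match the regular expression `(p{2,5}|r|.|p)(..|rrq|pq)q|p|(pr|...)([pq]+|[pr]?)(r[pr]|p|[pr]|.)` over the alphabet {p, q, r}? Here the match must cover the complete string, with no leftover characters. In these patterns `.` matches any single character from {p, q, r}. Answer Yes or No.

Yes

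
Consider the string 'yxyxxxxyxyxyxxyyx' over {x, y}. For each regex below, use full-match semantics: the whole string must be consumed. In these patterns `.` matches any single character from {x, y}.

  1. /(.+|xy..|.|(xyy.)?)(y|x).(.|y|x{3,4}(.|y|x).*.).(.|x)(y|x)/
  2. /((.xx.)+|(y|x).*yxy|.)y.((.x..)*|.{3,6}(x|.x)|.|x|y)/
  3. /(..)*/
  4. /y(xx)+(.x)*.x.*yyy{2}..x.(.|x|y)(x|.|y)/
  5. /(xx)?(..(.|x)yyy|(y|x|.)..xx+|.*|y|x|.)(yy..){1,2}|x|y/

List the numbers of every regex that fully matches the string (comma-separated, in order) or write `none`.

1 → match
2 → no match
3 → no match
4 → no match — must start with 'yxx'
5 → no match

1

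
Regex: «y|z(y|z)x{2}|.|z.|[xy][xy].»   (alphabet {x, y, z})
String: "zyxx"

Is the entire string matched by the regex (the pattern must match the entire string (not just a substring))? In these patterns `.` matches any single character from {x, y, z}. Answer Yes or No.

Yes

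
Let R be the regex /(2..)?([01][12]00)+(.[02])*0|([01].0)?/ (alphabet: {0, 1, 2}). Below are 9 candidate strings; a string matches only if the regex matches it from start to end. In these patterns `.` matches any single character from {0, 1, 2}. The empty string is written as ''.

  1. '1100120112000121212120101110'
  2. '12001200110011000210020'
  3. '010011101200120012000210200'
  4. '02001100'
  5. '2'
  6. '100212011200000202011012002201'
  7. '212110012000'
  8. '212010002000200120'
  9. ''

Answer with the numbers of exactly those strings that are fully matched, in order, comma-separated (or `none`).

1 → no match
2 → match
3 → no match
4. '02001100' → no match
5. '2' → no match
6 → no match
7. '212110012000' → match
8 → match
9. '' → match

2, 7, 8, 9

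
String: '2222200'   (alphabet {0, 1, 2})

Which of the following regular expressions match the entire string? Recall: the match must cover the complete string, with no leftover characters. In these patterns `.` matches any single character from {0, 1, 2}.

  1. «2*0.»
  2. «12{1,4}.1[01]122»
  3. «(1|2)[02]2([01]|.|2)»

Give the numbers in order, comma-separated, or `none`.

1

1 → match
2 → no match — must start with '12'
3 → no match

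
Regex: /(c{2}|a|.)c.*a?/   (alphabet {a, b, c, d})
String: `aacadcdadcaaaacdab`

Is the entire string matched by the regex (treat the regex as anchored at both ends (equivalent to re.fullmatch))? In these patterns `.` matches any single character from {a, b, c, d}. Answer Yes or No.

No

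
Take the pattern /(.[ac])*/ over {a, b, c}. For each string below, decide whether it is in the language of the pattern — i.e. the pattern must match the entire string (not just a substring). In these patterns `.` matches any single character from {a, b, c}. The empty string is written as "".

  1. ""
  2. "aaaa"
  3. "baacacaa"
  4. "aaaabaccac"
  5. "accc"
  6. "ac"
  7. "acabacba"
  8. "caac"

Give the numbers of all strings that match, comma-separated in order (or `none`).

1 → match
2 → match
3 → match
4 → match
5 → match
6 → match
7 → no match
8 → match

1, 2, 3, 4, 5, 6, 8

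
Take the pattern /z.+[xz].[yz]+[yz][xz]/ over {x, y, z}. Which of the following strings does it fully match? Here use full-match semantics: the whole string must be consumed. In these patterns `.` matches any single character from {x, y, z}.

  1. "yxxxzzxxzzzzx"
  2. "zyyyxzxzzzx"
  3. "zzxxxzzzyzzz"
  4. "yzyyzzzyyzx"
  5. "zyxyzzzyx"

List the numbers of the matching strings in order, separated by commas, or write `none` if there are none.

1 → no match — must start with "z"
2. "zyyyxzxzzzx" → match
3. "zzxxxzzzyzzz" → match
4. "yzyyzzzyyzx" → no match — must start with "z"
5. "zyxyzzzyx" → match

2, 3, 5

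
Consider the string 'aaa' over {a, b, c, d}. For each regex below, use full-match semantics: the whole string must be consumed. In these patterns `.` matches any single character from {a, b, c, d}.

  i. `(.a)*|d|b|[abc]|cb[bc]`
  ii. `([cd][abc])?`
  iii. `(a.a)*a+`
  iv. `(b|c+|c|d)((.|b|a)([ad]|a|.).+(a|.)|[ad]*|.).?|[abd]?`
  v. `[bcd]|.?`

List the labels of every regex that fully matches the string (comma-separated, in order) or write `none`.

iii

i → no match
ii → no match
iii → match
iv → no match
v → no match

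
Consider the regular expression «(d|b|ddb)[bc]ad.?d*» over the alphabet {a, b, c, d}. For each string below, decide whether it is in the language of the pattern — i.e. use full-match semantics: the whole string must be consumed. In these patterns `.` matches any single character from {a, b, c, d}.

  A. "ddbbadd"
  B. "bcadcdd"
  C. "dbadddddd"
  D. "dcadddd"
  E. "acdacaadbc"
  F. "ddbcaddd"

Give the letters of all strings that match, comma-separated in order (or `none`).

A → match
B → match
C → match
D → match
E → no match
F → match

A, B, C, D, F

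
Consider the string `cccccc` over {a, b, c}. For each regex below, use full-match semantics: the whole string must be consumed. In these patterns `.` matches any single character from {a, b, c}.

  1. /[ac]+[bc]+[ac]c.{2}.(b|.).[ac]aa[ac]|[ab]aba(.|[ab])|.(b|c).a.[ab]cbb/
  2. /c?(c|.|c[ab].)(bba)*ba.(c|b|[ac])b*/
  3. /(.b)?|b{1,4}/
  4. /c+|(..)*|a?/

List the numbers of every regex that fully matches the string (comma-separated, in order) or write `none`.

4

1 → no match
2 → no match
3 → no match
4 → match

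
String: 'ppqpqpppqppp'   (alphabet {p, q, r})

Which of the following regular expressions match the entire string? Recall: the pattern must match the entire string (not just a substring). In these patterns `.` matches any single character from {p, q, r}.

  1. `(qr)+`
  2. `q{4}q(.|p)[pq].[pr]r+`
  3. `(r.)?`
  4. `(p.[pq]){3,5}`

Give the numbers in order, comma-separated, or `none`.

4

1 → no match — must start with 'qr'
2 → no match — must start with 'q'
3 → no match
4 → match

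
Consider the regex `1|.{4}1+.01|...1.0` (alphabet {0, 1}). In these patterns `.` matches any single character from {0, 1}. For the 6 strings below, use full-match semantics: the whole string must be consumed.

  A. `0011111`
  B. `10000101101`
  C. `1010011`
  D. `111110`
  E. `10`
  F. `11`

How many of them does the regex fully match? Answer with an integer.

A → no match
B → no match
C → no match
D → match
E → no match
F → no match
Total matched: 1

1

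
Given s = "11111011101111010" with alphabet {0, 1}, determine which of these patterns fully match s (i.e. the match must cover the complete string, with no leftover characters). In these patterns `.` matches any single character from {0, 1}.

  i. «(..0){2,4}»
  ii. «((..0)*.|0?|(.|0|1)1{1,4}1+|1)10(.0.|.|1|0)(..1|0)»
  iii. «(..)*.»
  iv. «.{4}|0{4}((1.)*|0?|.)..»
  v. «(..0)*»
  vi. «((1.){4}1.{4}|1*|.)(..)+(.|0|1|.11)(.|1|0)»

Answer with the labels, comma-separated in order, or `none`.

i → no match
ii → no match
iii → match
iv → no match
v → no match
vi → match

iii, vi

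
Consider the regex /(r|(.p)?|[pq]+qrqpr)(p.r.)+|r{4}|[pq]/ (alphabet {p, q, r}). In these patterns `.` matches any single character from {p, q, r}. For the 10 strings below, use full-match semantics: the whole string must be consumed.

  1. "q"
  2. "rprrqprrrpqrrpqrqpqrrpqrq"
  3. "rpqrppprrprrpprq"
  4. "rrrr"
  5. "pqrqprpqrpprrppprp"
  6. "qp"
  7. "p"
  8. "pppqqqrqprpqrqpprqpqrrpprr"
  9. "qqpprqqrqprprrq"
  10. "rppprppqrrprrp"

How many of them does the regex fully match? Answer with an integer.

7

1. "q" → match
2 → match
3 → no match
4. "rrrr" → match
5 → match
6. "qp" → no match
7. "p" → match
8 → match
9 → no match
10 → match
Total matched: 7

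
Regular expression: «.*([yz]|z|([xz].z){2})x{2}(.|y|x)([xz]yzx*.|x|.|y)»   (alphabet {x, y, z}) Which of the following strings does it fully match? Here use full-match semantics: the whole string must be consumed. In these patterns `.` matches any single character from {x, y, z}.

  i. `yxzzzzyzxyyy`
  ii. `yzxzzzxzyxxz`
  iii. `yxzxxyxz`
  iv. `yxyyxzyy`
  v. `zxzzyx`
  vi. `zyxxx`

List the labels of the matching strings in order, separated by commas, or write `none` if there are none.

none

i → no match
ii → no match
iii → no match
iv → no match
v → no match
vi → no match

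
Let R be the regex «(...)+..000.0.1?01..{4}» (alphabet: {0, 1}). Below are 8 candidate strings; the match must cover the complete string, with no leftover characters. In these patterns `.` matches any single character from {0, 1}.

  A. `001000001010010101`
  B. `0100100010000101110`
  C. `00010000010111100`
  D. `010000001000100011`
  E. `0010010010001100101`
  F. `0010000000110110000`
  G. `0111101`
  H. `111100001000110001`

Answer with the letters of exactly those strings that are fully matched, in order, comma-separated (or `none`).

A → no match
B → no match
C → no match
D → match
E → no match
F → match
G → no match
H → match

D, F, H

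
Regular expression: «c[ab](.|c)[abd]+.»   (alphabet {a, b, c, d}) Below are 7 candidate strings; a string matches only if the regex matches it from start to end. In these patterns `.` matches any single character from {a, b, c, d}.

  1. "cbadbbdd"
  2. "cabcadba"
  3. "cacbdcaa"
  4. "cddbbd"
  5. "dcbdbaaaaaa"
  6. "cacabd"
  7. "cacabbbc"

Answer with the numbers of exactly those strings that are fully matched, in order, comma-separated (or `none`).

1 → match
2 → no match
3 → no match
4 → no match
5 → no match — must start with "c"
6 → match
7 → match

1, 6, 7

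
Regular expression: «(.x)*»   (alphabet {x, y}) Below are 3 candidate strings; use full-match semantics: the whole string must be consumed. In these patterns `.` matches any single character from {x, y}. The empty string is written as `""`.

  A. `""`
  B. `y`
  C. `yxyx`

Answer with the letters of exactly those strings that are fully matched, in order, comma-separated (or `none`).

A, C

A → match
B → no match
C → match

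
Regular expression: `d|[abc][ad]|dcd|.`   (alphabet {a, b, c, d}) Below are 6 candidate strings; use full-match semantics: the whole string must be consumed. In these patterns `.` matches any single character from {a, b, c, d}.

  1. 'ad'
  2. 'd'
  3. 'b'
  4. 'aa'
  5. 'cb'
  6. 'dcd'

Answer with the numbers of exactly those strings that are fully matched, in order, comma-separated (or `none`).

1, 2, 3, 4, 6

1 → match
2 → match
3 → match
4 → match
5 → no match
6 → match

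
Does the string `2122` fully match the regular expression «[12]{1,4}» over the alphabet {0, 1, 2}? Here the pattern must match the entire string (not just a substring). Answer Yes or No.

Yes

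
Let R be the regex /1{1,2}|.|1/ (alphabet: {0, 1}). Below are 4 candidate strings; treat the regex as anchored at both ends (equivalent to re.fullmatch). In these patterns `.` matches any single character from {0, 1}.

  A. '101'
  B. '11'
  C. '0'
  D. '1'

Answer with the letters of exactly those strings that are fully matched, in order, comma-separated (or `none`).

A → no match
B → match
C → match
D → match

B, C, D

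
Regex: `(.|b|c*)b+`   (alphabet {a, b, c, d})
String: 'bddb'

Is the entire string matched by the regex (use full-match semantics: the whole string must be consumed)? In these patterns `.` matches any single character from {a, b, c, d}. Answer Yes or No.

No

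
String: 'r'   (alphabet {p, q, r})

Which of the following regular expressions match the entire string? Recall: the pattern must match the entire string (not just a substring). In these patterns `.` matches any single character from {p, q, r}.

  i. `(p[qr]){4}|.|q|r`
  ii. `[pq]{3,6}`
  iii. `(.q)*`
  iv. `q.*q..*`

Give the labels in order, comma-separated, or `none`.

i

i → match
ii → no match
iii → no match
iv → no match — must start with 'q'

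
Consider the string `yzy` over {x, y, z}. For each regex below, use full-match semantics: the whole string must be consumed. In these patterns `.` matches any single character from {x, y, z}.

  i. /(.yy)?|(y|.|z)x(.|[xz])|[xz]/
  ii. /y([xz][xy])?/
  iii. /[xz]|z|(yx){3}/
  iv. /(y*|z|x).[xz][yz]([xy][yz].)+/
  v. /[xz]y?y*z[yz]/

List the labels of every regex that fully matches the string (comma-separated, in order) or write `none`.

ii

i → no match
ii → match
iii → no match
iv → no match
v → no match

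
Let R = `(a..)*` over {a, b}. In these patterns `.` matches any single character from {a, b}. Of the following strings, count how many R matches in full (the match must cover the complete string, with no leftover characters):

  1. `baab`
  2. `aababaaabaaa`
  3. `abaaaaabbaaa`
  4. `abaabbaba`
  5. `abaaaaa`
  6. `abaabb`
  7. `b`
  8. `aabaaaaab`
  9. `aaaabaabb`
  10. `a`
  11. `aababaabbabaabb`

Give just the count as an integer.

7

1. `baab` → no match
2. `aababaaabaaa` → match
3. `abaaaaabbaaa` → match
4. `abaabbaba` → match
5. `abaaaaa` → no match
6. `abaabb` → match
7. `b` → no match
8. `aabaaaaab` → match
9. `aaaabaabb` → match
10. `a` → no match
11 → match
Total matched: 7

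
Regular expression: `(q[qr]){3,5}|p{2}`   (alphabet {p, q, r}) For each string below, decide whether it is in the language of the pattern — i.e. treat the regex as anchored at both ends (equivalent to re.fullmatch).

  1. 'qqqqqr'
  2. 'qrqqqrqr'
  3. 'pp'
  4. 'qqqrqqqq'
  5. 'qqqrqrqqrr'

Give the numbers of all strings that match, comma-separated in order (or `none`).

1, 2, 3, 4

1. 'qqqqqr' → match
2. 'qrqqqrqr' → match
3. 'pp' → match
4. 'qqqrqqqq' → match
5. 'qqqrqrqqrr' → no match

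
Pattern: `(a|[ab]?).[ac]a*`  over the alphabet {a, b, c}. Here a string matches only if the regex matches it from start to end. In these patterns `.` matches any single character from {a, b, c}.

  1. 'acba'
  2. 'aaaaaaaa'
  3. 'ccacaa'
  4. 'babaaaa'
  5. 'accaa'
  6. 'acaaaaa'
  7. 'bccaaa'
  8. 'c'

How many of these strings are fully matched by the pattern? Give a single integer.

4

1. 'acba' → no match
2. 'aaaaaaaa' → match
3. 'ccacaa' → no match
4. 'babaaaa' → no match
5. 'accaa' → match
6. 'acaaaaa' → match
7. 'bccaaa' → match
8. 'c' → no match
Total matched: 4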